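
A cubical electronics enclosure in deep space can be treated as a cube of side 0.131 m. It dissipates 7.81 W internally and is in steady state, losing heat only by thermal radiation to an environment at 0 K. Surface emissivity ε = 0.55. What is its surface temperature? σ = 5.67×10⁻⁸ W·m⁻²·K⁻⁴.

T ≈ 222 K

Steady state: internal power = radiated power, P = εσA T⁴.
Radiating area A = 6L² = 0.1030 m².
T⁴ = P/(εσA) = 7.81/(0.55·5.67×10⁻⁸·0.1030) = 2.432×10⁹ K⁴.
T = (2.432×10⁹)^(1/4).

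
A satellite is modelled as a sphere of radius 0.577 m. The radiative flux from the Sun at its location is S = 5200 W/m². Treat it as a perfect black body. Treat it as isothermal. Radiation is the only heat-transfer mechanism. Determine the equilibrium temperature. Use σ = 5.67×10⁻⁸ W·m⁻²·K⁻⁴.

T ≈ 389 K

At equilibrium, absorbed power = emitted power.
Absorbing cross-section = πr² = 1.046 m²; emitting surface = 4πr² = 4.184 m² (ratio 4).
S·A_cross = εσ·A_surf·T⁴  ⇒  T⁴ = S/(4σ).
T⁴ = 1.00·5200/(4·5.67×10⁻⁸) = 2.293×10¹⁰ K⁴.
T = (2.293×10¹⁰)^(1/4).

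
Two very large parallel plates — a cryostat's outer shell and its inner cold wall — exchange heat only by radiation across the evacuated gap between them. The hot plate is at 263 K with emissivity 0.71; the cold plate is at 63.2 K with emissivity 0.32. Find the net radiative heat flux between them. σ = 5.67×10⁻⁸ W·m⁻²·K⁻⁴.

q ≈ 76.5 W/m²

For two infinite grey parallel plates, q = σ(T₁⁴ − T₂⁴)/(1/ε₁ + 1/ε₂ − 1).
T₁⁴ − T₂⁴ = 4.784×10⁹ − 1.595×10⁷ = 4.768×10⁹ K⁴.
1/ε₁ + 1/ε₂ − 1 = 1.408 + 3.125 − 1 = 3.533.
q = 5.67×10⁻⁸ × 4.768×10⁹ / 3.533.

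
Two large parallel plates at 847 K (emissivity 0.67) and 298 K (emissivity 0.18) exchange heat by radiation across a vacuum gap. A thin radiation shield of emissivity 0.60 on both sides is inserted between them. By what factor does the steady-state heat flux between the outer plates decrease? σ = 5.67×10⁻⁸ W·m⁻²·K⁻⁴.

Without shield: q₀ = σΔ(T⁴)/(1/ε₁+1/ε₂−1) with denominator 6.048.
With shield the two gaps are in series; the resistances add: (1/ε₁+1/ε_s−1)+(1/ε_s+1/ε₂−1) = 2.159+6.222 = 8.381.
Heat-flux ratio q₀/q = 8.381/6.048.

factor ≈ 1.39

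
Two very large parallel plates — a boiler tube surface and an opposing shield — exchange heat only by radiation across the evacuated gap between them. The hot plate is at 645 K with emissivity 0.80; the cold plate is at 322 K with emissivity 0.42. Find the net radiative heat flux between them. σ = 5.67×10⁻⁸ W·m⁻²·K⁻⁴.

q ≈ 3500 W/m²

For two infinite grey parallel plates, q = σ(T₁⁴ − T₂⁴)/(1/ε₁ + 1/ε₂ − 1).
T₁⁴ − T₂⁴ = 1.731×10¹¹ − 1.075×10¹⁰ = 1.623×10¹¹ K⁴.
1/ε₁ + 1/ε₂ − 1 = 1.250 + 2.381 − 1 = 2.631.
q = 5.67×10⁻⁸ × 1.623×10¹¹ / 2.631.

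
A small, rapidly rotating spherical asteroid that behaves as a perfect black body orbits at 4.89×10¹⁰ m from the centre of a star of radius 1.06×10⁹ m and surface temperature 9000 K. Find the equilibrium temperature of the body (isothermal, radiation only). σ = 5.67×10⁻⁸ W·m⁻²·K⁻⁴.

The star's surface emits σT_*⁴; at distance d the flux is S = σT_*⁴(R_*/d)².
S = 5.67×10⁻⁸·(9000)⁴·(1.06×10⁹/4.89×10¹⁰)² = 1.748×10⁵ W/m².
For an isothermal sphere T⁴ = (1−a)S/(4σ) = 7.707×10¹¹ K⁴.

T ≈ 937 K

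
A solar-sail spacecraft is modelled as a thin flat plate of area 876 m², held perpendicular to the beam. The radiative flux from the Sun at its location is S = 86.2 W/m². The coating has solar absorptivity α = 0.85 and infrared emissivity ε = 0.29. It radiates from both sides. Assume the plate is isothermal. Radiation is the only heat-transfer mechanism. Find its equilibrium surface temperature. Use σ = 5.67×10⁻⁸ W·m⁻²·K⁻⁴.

At equilibrium, absorbed power = emitted power.
Absorbing cross-section = A = 876.0 m²; emitting surface = 2A = 1752 m² (ratio 2).
αS·A_cross = εσ·A_surf·T⁴  ⇒  T⁴ = αS/(ε·2σ).
T⁴ = 0.850·86.2/(0.29·2·5.67×10⁻⁸) = 2.228×10⁹ K⁴.
T = (2.228×10⁹)^(1/4).

T ≈ 217 K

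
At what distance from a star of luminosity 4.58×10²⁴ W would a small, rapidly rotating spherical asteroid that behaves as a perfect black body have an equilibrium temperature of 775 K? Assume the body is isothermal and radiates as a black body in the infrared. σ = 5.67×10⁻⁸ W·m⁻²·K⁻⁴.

For an isothermal black-emitting sphere, (1−a)S·πr² = σ·4πr²·T⁴ ⇒ S = 4σT⁴/(1−a).
S = 4·5.67×10⁻⁸·(775)⁴/1.00 = 81820 W/m².
Flux falls as S = L/(4πd²), so d = √(L/(4πS)) = √(4.58×10²⁴/(4π·81820)).

d ≈ 2.11×10⁹ m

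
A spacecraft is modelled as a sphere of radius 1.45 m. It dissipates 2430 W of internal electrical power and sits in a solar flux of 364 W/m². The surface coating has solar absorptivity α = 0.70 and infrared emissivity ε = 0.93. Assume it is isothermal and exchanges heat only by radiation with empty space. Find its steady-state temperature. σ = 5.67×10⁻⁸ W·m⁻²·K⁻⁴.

T ≈ 233 K

At steady state, absorbed solar power + internal power = radiated power.
Absorbed: α·S·A_cross = 0.70·364·6.605 = 1683 W (cross-section πr²).
Total input = 1683 + 2430 = 4113 W.
Radiated: εσ·A_surf·T⁴ with A_surf = 4πr² = 26.42 m².
T⁴ = 4113/(0.93·5.67×10⁻⁸·26.42) = 2.952×10⁹ K⁴.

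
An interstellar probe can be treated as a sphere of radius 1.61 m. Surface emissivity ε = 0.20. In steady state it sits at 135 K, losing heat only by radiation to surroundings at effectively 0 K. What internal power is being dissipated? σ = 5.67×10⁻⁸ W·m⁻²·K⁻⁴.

Steady state: P = εσA T⁴.
A = 4πr² = 32.57 m²; T⁴ = (135)⁴ = 3.322×10⁸ K⁴.
P = 0.20 × 5.67×10⁻⁸ × 32.57 × 3.322×10⁸.

P ≈ 123 W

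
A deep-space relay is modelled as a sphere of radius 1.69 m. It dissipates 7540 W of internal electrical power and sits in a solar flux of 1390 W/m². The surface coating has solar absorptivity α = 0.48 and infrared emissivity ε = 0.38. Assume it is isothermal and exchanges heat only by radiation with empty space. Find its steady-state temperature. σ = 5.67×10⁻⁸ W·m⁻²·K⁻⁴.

At steady state, absorbed solar power + internal power = radiated power.
Absorbed: α·S·A_cross = 0.48·1390·8.973 = 5987 W (cross-section πr²).
Total input = 5987 + 7540 = 13530 W.
Radiated: εσ·A_surf·T⁴ with A_surf = 4πr² = 35.89 m².
T⁴ = 13530/(0.38·5.67×10⁻⁸·35.89) = 1.749×10¹⁰ K⁴.

T ≈ 364 K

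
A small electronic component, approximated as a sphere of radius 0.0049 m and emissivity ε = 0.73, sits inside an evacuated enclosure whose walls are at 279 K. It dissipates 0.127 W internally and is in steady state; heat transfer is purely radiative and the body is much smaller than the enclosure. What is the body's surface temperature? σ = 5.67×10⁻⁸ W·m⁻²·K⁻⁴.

T ≈ 357 K

For a small grey body in a large enclosure, net radiated power = εσA(T⁴ − T_w⁴).
Steady state: P = εσA(T⁴ − T_w⁴) with A = 4πr² = 3.017×10⁻⁴ m².
T⁴ = P/(εσA) + T_w⁴ = 0.127/(0.73·5.67×10⁻⁸·3.017×10⁻⁴) + (279)⁴
    = 1.017×10¹⁰ + 6.059×10⁹ = 1.623×10¹⁰ K⁴.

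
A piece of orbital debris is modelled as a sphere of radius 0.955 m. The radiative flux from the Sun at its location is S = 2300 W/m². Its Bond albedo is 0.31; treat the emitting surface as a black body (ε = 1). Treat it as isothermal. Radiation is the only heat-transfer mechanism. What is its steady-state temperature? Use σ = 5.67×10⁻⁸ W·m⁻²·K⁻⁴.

At equilibrium, absorbed power = emitted power.
Absorbing cross-section = πr² = 2.865 m²; emitting surface = 4πr² = 11.46 m² (ratio 4).
(1−a)S·A_cross = εσ·A_surf·T⁴  ⇒  T⁴ = (1−a)S/(4σ).
T⁴ = 0.690·2300/(4·5.67×10⁻⁸) = 6.997×10⁹ K⁴.
T = (6.997×10⁹)^(1/4).

T ≈ 289 K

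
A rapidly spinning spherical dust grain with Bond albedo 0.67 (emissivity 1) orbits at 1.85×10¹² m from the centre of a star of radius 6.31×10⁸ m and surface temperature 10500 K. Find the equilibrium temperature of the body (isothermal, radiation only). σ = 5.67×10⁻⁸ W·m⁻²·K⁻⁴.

T ≈ 104 K

The star's surface emits σT_*⁴; at distance d the flux is S = σT_*⁴(R_*/d)².
S = 5.67×10⁻⁸·(10500)⁴·(6.31×10⁸/1.85×10¹²)² = 80.18 W/m².
For an isothermal sphere T⁴ = (1−a)S/(4σ) = 1.167×10⁸ K⁴.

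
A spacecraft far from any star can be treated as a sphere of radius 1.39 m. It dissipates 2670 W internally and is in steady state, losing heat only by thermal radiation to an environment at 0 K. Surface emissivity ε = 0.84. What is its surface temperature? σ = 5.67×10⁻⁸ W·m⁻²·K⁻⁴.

T ≈ 219 K

Steady state: internal power = radiated power, P = εσA T⁴.
Radiating area A = 4πr² = 24.28 m².
T⁴ = P/(εσA) = 2670/(0.84·5.67×10⁻⁸·24.28) = 2.309×10⁹ K⁴.
T = (2.309×10⁹)^(1/4).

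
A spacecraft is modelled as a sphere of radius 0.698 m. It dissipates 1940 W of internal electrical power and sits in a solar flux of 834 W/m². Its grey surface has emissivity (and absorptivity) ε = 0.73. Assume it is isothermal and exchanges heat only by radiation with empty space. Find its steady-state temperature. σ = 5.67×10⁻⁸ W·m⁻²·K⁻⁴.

T ≈ 326 K

At steady state, absorbed solar power + internal power = radiated power.
Absorbed: α·S·A_cross = 0.73·834·1.531 = 931.9 W (cross-section πr²).
Total input = 931.9 + 1940 = 2872 W.
Radiated: εσ·A_surf·T⁴ with A_surf = 4πr² = 6.122 m².
T⁴ = 2872/(0.73·5.67×10⁻⁸·6.122) = 1.133×10¹⁰ K⁴.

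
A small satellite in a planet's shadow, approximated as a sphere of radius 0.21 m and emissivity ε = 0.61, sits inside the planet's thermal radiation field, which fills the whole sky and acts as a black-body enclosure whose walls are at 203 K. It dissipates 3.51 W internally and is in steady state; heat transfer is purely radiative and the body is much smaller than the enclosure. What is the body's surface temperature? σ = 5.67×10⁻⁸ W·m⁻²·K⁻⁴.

For a small grey body in a large enclosure, net radiated power = εσA(T⁴ − T_w⁴).
Steady state: P = εσA(T⁴ − T_w⁴) with A = 4πr² = 0.5542 m².
T⁴ = P/(εσA) + T_w⁴ = 3.51/(0.61·5.67×10⁻⁸·0.5542) + (203)⁴
    = 1.831×10⁸ + 1.698×10⁹ = 1.881×10⁹ K⁴.

T ≈ 208 K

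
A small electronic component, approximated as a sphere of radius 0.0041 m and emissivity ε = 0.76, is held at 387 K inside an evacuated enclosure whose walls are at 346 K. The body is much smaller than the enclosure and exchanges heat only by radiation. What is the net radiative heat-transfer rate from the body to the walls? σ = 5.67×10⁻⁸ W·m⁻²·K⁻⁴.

For a small grey body in a large enclosure: P_net = εσA(T_body⁴ − T_wall⁴).
A = 4πr² = 2.112×10⁻⁴ m²; T_body⁴ − T_wall⁴ = 2.243×10¹⁰ − 1.433×10¹⁰ = 8.099×10⁹ K⁴.
|P_net| = 0.76·5.67×10⁻⁸·2.112×10⁻⁴·8.099×10⁹.

P_net ≈ 0.0737 W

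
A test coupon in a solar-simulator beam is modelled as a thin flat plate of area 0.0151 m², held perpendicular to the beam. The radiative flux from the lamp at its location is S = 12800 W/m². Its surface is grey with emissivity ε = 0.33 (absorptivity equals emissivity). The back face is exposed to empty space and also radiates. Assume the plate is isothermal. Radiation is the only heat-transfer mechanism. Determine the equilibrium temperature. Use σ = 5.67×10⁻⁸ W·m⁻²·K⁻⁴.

At equilibrium, absorbed power = emitted power.
Absorbing cross-section = A = 0.01510 m²; emitting surface = 2A = 0.03020 m² (ratio 2).
εS·A_cross = εσ·A_surf·T⁴  ⇒  T⁴ = S/(2σ)   (ε cancels).
T⁴ = 12800/(2·5.67×10⁻⁸) = 1.129×10¹¹ K⁴.
T = (1.129×10¹¹)^(1/4).

T ≈ 580 K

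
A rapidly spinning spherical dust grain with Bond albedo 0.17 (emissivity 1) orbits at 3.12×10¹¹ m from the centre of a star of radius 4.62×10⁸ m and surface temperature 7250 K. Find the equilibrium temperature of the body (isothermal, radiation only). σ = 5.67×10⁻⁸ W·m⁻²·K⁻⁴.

The star's surface emits σT_*⁴; at distance d the flux is S = σT_*⁴(R_*/d)².
S = 5.67×10⁻⁸·(7250)⁴·(4.62×10⁸/3.12×10¹¹)² = 343.5 W/m².
For an isothermal sphere T⁴ = (1−a)S/(4σ) = 1.257×10⁹ K⁴.

T ≈ 188 K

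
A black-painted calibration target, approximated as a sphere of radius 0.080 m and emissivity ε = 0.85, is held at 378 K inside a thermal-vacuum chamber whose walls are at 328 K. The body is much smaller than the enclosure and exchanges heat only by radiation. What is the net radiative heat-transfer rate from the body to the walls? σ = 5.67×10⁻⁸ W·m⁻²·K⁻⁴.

For a small grey body in a large enclosure: P_net = εσA(T_body⁴ − T_wall⁴).
A = 4πr² = 0.08042 m²; T_body⁴ − T_wall⁴ = 2.042×10¹⁰ − 1.157×10¹⁰ = 8.842×10⁹ K⁴.
|P_net| = 0.85·5.67×10⁻⁸·0.08042·8.842×10⁹.

P_net ≈ 34.3 W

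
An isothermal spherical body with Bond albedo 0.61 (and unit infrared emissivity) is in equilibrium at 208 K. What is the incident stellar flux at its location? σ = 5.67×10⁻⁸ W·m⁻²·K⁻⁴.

S ≈ 1090 W/m²

(1−a)S·πr² = σ·4πr²·T⁴ ⇒ S = 4σT⁴/(1−a).
S = 4·5.67×10⁻⁸·1.872×10⁹/0.390.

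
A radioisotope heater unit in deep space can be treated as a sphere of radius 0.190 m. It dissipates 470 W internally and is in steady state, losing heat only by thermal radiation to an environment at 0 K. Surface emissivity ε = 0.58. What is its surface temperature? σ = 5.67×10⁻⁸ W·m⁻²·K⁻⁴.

Steady state: internal power = radiated power, P = εσA T⁴.
Radiating area A = 4πr² = 0.4536 m².
T⁴ = P/(εσA) = 470/(0.58·5.67×10⁻⁸·0.4536) = 3.150×10¹⁰ K⁴.
T = (3.150×10¹⁰)^(1/4).

T ≈ 421 K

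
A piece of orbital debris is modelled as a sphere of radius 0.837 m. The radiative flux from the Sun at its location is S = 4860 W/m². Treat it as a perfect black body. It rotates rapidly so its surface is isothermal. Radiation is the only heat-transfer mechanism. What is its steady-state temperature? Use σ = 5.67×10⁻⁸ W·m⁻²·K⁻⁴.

At equilibrium, absorbed power = emitted power.
Absorbing cross-section = πr² = 2.201 m²; emitting surface = 4πr² = 8.804 m² (ratio 4).
S·A_cross = εσ·A_surf·T⁴  ⇒  T⁴ = S/(4σ).
T⁴ = 1.00·4860/(4·5.67×10⁻⁸) = 2.143×10¹⁰ K⁴.
T = (2.143×10¹⁰)^(1/4).

T ≈ 383 K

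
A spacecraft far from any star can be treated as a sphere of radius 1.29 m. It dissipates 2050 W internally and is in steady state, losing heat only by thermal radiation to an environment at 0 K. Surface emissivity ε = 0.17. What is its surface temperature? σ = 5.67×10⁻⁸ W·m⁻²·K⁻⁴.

T ≈ 318 K

Steady state: internal power = radiated power, P = εσA T⁴.
Radiating area A = 4πr² = 20.91 m².
T⁴ = P/(εσA) = 2050/(0.17·5.67×10⁻⁸·20.91) = 1.017×10¹⁰ K⁴.
T = (1.017×10¹⁰)^(1/4).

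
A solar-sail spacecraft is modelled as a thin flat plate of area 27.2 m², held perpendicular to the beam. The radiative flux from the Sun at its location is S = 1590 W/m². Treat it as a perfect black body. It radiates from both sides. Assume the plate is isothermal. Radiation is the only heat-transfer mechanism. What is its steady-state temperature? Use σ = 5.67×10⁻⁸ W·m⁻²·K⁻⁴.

At equilibrium, absorbed power = emitted power.
Absorbing cross-section = A = 27.20 m²; emitting surface = 2A = 54.40 m² (ratio 2).
S·A_cross = εσ·A_surf·T⁴  ⇒  T⁴ = S/(2σ).
T⁴ = 1.00·1590/(2·5.67×10⁻⁸) = 1.402×10¹⁰ K⁴.
T = (1.402×10¹⁰)^(1/4).

T ≈ 344 K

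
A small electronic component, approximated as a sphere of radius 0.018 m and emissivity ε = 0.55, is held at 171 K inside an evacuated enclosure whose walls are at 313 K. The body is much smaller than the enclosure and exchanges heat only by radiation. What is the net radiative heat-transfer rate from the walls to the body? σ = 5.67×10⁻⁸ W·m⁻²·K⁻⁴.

For a small grey body in a large enclosure: P_net = εσA(T_body⁴ − T_wall⁴).
A = 4πr² = 0.004072 m²; T_body⁴ − T_wall⁴ = 8.550×10⁸ − 9.598×10⁹ = -8.743×10⁹ K⁴.
|P_net| = 0.55·5.67×10⁻⁸·0.004072·8.743×10⁹.

P_net ≈ 1.11 W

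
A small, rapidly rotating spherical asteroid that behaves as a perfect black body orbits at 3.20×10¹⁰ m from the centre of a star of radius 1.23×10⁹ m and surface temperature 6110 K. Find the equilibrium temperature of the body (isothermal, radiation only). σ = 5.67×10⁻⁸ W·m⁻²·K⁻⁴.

The star's surface emits σT_*⁴; at distance d the flux is S = σT_*⁴(R_*/d)².
S = 5.67×10⁻⁸·(6110)⁴·(1.23×10⁹/3.20×10¹⁰)² = 1.168×10⁵ W/m².
For an isothermal sphere T⁴ = (1−a)S/(4σ) = 5.148×10¹¹ K⁴.

T ≈ 847 K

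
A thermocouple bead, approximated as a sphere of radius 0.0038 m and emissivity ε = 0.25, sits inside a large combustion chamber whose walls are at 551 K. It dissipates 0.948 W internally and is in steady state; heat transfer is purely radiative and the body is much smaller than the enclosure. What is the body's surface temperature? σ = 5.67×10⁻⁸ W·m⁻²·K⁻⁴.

T ≈ 824 K

For a small grey body in a large enclosure, net radiated power = εσA(T⁴ − T_w⁴).
Steady state: P = εσA(T⁴ − T_w⁴) with A = 4πr² = 1.815×10⁻⁴ m².
T⁴ = P/(εσA) + T_w⁴ = 0.948/(0.25·5.67×10⁻⁸·1.815×10⁻⁴) + (551)⁴
    = 3.686×10¹¹ + 9.217×10¹⁰ = 4.607×10¹¹ K⁴.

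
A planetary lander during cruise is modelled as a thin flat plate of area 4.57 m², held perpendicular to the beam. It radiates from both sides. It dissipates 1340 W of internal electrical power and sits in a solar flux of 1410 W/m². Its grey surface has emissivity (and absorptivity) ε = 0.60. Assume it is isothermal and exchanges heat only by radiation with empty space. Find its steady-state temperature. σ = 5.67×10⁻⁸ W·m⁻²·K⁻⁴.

At steady state, absorbed solar power + internal power = radiated power.
Absorbed: α·S·A_cross = 0.60·1410·4.570 = 3866 W (cross-section A).
Total input = 3866 + 1340 = 5206 W.
Radiated: εσ·A_surf·T⁴ with A_surf = 2A = 9.140 m².
T⁴ = 5206/(0.60·5.67×10⁻⁸·9.140) = 1.674×10¹⁰ K⁴.

T ≈ 360 K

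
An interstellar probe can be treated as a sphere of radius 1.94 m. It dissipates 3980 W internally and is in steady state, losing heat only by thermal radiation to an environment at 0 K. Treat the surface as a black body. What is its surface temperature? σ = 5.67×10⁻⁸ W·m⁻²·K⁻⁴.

T ≈ 196 K

Steady state: internal power = radiated power, P = εσA T⁴.
Radiating area A = 4πr² = 47.29 m².
T⁴ = P/(εσA) = 3980/(1.0·5.67×10⁻⁸·47.29) = 1.484×10⁹ K⁴.
T = (1.484×10⁹)^(1/4).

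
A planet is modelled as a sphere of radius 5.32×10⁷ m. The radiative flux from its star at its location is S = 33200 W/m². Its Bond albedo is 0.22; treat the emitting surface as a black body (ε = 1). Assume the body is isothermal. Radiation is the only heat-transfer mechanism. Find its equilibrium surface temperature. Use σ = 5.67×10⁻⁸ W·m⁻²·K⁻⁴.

At equilibrium, absorbed power = emitted power.
Absorbing cross-section = πr² = 8.891×10¹⁵ m²; emitting surface = 4πr² = 3.557×10¹⁶ m² (ratio 4).
(1−a)S·A_cross = εσ·A_surf·T⁴  ⇒  T⁴ = (1−a)S/(4σ).
T⁴ = 0.780·33200/(4·5.67×10⁻⁸) = 1.142×10¹¹ K⁴.
T = (1.142×10¹¹)^(1/4).

T ≈ 581 K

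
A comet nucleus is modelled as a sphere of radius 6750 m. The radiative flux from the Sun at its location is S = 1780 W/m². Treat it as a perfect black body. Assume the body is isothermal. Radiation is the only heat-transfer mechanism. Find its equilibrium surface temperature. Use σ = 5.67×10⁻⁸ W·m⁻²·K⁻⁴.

At equilibrium, absorbed power = emitted power.
Absorbing cross-section = πr² = 1.431×10⁸ m²; emitting surface = 4πr² = 5.726×10⁸ m² (ratio 4).
S·A_cross = εσ·A_surf·T⁴  ⇒  T⁴ = S/(4σ).
T⁴ = 1.00·1780/(4·5.67×10⁻⁸) = 7.848×10⁹ K⁴.
T = (7.848×10⁹)^(1/4).

T ≈ 298 K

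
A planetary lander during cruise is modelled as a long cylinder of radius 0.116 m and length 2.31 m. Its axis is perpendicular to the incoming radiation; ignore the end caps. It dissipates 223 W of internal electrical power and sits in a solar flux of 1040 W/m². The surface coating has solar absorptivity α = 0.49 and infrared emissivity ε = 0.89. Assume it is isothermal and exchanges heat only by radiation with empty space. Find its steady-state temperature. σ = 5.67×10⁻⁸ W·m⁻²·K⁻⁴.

T ≈ 276 K

At steady state, absorbed solar power + internal power = radiated power.
Absorbed: α·S·A_cross = 0.49·1040·0.5359 = 273.1 W (cross-section 2rL).
Total input = 273.1 + 223 = 496.1 W.
Radiated: εσ·A_surf·T⁴ with A_surf = 2πrL = 1.684 m².
T⁴ = 496.1/(0.89·5.67×10⁻⁸·1.684) = 5.839×10⁹ K⁴.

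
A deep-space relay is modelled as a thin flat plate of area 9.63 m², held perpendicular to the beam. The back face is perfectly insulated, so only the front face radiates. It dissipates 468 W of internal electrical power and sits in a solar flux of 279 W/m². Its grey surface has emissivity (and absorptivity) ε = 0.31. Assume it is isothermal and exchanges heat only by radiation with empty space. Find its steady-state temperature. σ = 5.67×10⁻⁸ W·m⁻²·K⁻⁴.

T ≈ 296 K

At steady state, absorbed solar power + internal power = radiated power.
Absorbed: α·S·A_cross = 0.31·279·9.630 = 832.9 W (cross-section A).
Total input = 832.9 + 468 = 1301 W.
Radiated: εσ·A_surf·T⁴ with A_surf = A = 9.630 m².
T⁴ = 1301/(0.31·5.67×10⁻⁸·9.630) = 7.686×10⁹ K⁴.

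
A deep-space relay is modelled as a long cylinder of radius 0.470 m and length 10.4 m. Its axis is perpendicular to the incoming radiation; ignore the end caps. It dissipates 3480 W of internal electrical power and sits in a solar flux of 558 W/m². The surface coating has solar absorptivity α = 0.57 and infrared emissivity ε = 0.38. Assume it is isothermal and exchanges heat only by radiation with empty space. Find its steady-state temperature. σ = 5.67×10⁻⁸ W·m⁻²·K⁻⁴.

T ≈ 316 K

At steady state, absorbed solar power + internal power = radiated power.
Absorbed: α·S·A_cross = 0.57·558·9.776 = 3109 W (cross-section 2rL).
Total input = 3109 + 3480 = 6589 W.
Radiated: εσ·A_surf·T⁴ with A_surf = 2πrL = 30.71 m².
T⁴ = 6589/(0.38·5.67×10⁻⁸·30.71) = 9.958×10⁹ K⁴.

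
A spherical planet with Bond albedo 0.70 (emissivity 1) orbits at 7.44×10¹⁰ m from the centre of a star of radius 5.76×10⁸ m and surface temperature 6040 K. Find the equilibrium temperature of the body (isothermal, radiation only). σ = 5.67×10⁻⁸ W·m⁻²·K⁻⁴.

The star's surface emits σT_*⁴; at distance d the flux is S = σT_*⁴(R_*/d)².
S = 5.67×10⁻⁸·(6040)⁴·(5.76×10⁸/7.44×10¹⁰)² = 4523 W/m².
For an isothermal sphere T⁴ = (1−a)S/(4σ) = 5.983×10⁹ K⁴.

T ≈ 278 K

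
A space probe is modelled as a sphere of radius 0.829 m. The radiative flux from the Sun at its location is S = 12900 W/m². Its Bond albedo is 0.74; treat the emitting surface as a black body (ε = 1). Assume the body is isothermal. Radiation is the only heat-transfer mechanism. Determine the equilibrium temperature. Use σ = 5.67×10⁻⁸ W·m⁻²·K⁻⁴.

At equilibrium, absorbed power = emitted power.
Absorbing cross-section = πr² = 2.159 m²; emitting surface = 4πr² = 8.636 m² (ratio 4).
(1−a)S·A_cross = εσ·A_surf·T⁴  ⇒  T⁴ = (1−a)S/(4σ).
T⁴ = 0.260·12900/(4·5.67×10⁻⁸) = 1.479×10¹⁰ K⁴.
T = (1.479×10¹⁰)^(1/4).

T ≈ 349 K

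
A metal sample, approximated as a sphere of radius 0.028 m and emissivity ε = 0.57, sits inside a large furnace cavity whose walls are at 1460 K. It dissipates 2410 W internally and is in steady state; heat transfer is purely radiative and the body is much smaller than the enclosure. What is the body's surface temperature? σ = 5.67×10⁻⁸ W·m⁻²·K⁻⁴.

T ≈ 1870 K

For a small grey body in a large enclosure, net radiated power = εσA(T⁴ − T_w⁴).
Steady state: P = εσA(T⁴ − T_w⁴) with A = 4πr² = 0.009852 m².
T⁴ = P/(εσA) + T_w⁴ = 2410/(0.57·5.67×10⁻⁸·0.009852) + (1460)⁴
    = 7.569×10¹² + 4.544×10¹² = 1.211×10¹³ K⁴.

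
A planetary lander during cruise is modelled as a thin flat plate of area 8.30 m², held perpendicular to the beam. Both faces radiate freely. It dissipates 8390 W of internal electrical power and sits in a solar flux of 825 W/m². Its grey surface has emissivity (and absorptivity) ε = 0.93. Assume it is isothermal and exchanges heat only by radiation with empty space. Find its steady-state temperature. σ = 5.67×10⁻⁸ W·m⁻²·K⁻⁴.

T ≈ 360 K

At steady state, absorbed solar power + internal power = radiated power.
Absorbed: α·S·A_cross = 0.93·825·8.300 = 6368 W (cross-section A).
Total input = 6368 + 8390 = 14760 W.
Radiated: εσ·A_surf·T⁴ with A_surf = 2A = 16.60 m².
T⁴ = 14760/(0.93·5.67×10⁻⁸·16.60) = 1.686×10¹⁰ K⁴.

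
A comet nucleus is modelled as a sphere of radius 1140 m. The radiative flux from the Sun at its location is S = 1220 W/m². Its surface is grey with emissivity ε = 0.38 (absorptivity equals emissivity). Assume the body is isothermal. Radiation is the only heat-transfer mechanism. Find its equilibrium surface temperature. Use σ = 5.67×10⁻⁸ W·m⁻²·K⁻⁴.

T ≈ 271 K

At equilibrium, absorbed power = emitted power.
Absorbing cross-section = πr² = 4.083×10⁶ m²; emitting surface = 4πr² = 1.633×10⁷ m² (ratio 4).
εS·A_cross = εσ·A_surf·T⁴  ⇒  T⁴ = S/(4σ)   (ε cancels).
T⁴ = 1220/(4·5.67×10⁻⁸) = 5.379×10⁹ K⁴.
T = (5.379×10⁹)^(1/4).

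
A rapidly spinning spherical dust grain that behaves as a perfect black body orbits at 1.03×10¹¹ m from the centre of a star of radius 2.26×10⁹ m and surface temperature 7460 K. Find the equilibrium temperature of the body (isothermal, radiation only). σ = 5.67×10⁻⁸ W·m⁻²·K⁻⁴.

The star's surface emits σT_*⁴; at distance d the flux is S = σT_*⁴(R_*/d)².
S = 5.67×10⁻⁸·(7460)⁴·(2.26×10⁹/1.03×10¹¹)² = 84540 W/m².
For an isothermal sphere T⁴ = (1−a)S/(4σ) = 3.728×10¹¹ K⁴.

T ≈ 781 K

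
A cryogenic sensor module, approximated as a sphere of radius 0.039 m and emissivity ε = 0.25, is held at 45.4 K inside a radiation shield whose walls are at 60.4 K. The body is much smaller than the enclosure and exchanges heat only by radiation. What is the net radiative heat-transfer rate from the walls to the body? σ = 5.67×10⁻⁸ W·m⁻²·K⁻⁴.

For a small grey body in a large enclosure: P_net = εσA(T_body⁴ − T_wall⁴).
A = 4πr² = 0.01911 m²; T_body⁴ − T_wall⁴ = 4.248×10⁶ − 1.331×10⁷ = -9.061×10⁶ K⁴.
|P_net| = 0.25·5.67×10⁻⁸·0.01911·9.061×10⁶.

P_net ≈ 0.00245 W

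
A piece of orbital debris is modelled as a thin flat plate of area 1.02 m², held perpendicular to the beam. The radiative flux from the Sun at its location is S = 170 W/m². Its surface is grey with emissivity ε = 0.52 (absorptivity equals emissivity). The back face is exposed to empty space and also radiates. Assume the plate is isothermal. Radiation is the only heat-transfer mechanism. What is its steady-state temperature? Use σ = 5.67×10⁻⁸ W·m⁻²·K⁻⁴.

At equilibrium, absorbed power = emitted power.
Absorbing cross-section = A = 1.020 m²; emitting surface = 2A = 2.040 m² (ratio 2).
εS·A_cross = εσ·A_surf·T⁴  ⇒  T⁴ = S/(2σ)   (ε cancels).
T⁴ = 170/(2·5.67×10⁻⁸) = 1.499×10⁹ K⁴.
T = (1.499×10⁹)^(1/4).

T ≈ 197 K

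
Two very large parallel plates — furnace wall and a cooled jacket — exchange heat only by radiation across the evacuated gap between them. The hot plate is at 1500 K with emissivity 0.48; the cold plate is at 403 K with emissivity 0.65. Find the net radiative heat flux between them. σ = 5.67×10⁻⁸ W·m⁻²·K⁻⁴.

For two infinite grey parallel plates, q = σ(T₁⁴ − T₂⁴)/(1/ε₁ + 1/ε₂ − 1).
T₁⁴ − T₂⁴ = 5.062×10¹² − 2.638×10¹⁰ = 5.036×10¹² K⁴.
1/ε₁ + 1/ε₂ − 1 = 2.083 + 1.538 − 1 = 2.622.
q = 5.67×10⁻⁸ × 5.036×10¹² / 2.622.

q ≈ 1.09×10⁵ W/m²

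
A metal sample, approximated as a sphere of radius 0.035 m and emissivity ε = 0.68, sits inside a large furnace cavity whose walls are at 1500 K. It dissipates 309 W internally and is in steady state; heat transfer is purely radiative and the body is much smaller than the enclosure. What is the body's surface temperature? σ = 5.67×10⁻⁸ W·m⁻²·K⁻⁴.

For a small grey body in a large enclosure, net radiated power = εσA(T⁴ − T_w⁴).
Steady state: P = εσA(T⁴ − T_w⁴) with A = 4πr² = 0.01539 m².
T⁴ = P/(εσA) + T_w⁴ = 309/(0.68·5.67×10⁻⁸·0.01539) + (1500)⁴
    = 5.206×10¹¹ + 5.062×10¹² = 5.583×10¹² K⁴.

T ≈ 1540 K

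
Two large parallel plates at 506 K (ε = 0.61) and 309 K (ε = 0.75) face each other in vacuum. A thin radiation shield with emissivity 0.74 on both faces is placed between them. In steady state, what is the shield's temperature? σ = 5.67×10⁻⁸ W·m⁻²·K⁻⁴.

In steady state the net flux on the hot side equals that on the cold side.
σ(T₁⁴−T_s⁴)/D₁ = σ(T_s⁴−T₂⁴)/D₂, with D₁ = 1/ε₁+1/ε_s−1 = 1.991, D₂ = 1/ε_s+1/ε₂−1 = 1.685.
Solve for T_s⁴: T_s⁴ = (D₂·T₁⁴ + D₁·T₂⁴)/(D₁+D₂) = 3.499×10¹⁰ K⁴.

T_s ≈ 432 K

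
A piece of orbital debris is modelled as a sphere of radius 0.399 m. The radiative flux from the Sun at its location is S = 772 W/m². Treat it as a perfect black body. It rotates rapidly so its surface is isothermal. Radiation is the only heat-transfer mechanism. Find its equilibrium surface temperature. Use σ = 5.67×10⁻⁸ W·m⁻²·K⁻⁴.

T ≈ 242 K

At equilibrium, absorbed power = emitted power.
Absorbing cross-section = πr² = 0.5001 m²; emitting surface = 4πr² = 2.001 m² (ratio 4).
S·A_cross = εσ·A_surf·T⁴  ⇒  T⁴ = S/(4σ).
T⁴ = 1.00·772/(4·5.67×10⁻⁸) = 3.404×10⁹ K⁴.
T = (3.404×10⁹)^(1/4).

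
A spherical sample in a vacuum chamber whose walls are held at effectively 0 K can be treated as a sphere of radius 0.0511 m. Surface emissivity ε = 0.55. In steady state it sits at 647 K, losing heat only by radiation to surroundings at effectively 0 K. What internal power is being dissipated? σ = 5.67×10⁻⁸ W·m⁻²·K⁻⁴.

P ≈ 179 W

Steady state: P = εσA T⁴.
A = 4πr² = 0.03281 m²; T⁴ = (647)⁴ = 1.752×10¹¹ K⁴.
P = 0.55 × 5.67×10⁻⁸ × 0.03281 × 1.752×10¹¹.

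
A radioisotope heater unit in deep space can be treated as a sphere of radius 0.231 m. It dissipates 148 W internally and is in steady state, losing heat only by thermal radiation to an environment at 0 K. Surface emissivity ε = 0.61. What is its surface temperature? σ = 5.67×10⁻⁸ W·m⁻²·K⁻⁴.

Steady state: internal power = radiated power, P = εσA T⁴.
Radiating area A = 4πr² = 0.6706 m².
T⁴ = P/(εσA) = 148/(0.61·5.67×10⁻⁸·0.6706) = 6.381×10⁹ K⁴.
T = (6.381×10⁹)^(1/4).

T ≈ 283 K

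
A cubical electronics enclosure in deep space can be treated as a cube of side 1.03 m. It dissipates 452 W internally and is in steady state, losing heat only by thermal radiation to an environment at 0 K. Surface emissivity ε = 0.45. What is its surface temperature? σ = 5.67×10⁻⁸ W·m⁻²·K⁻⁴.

T ≈ 230 K

Steady state: internal power = radiated power, P = εσA T⁴.
Radiating area A = 6L² = 6.365 m².
T⁴ = P/(εσA) = 452/(0.45·5.67×10⁻⁸·6.365) = 2.783×10⁹ K⁴.
T = (2.783×10⁹)^(1/4).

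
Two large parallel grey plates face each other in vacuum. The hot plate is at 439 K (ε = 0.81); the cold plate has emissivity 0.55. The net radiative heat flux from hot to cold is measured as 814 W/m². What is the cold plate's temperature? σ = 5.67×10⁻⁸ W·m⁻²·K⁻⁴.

q = σ(T₁⁴ − T₂⁴)/(1/ε₁ + 1/ε₂ − 1); denominator = 2.053.
T₂⁴ = T₁⁴ − q·(1/ε₁+1/ε₂−1)/σ = 3.714×10¹⁰ − 814·2.053/5.67×10⁻⁸
    = 7.672×10⁹ K⁴.

T₂ ≈ 296 K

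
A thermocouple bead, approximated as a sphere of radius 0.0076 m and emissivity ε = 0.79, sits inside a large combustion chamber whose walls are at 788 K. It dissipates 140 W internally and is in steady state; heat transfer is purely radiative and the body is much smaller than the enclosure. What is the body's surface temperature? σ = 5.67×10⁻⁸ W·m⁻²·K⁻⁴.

T ≈ 1470 K

For a small grey body in a large enclosure, net radiated power = εσA(T⁴ − T_w⁴).
Steady state: P = εσA(T⁴ − T_w⁴) with A = 4πr² = 7.258×10⁻⁴ m².
T⁴ = P/(εσA) + T_w⁴ = 140/(0.79·5.67×10⁻⁸·7.258×10⁻⁴) + (788)⁴
    = 4.306×10¹² + 3.856×10¹¹ = 4.692×10¹² K⁴.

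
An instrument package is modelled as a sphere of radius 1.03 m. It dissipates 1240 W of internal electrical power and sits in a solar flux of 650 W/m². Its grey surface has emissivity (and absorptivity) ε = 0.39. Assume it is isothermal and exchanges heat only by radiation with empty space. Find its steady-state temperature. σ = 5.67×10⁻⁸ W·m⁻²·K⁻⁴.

T ≈ 290 K

At steady state, absorbed solar power + internal power = radiated power.
Absorbed: α·S·A_cross = 0.39·650·3.333 = 844.9 W (cross-section πr²).
Total input = 844.9 + 1240 = 2085 W.
Radiated: εσ·A_surf·T⁴ with A_surf = 4πr² = 13.33 m².
T⁴ = 2085/(0.39·5.67×10⁻⁸·13.33) = 7.072×10⁹ K⁴.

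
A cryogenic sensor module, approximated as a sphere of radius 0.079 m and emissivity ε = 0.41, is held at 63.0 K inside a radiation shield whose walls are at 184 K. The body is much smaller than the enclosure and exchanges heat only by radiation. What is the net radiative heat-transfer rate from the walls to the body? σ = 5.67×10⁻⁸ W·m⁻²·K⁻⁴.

For a small grey body in a large enclosure: P_net = εσA(T_body⁴ − T_wall⁴).
A = 4πr² = 0.07843 m²; T_body⁴ − T_wall⁴ = 1.575×10⁷ − 1.146×10⁹ = -1.130×10⁹ K⁴.
|P_net| = 0.41·5.67×10⁻⁸·0.07843·1.130×10⁹.

P_net ≈ 2.06 W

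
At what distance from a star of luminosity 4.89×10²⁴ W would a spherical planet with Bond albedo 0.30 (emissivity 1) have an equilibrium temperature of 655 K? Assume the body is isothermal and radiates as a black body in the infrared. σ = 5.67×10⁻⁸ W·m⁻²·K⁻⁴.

d ≈ 2.55×10⁹ m

For an isothermal black-emitting sphere, (1−a)S·πr² = σ·4πr²·T⁴ ⇒ S = 4σT⁴/(1−a).
S = 4·5.67×10⁻⁸·(655)⁴/0.700 = 59640 W/m².
Flux falls as S = L/(4πd²), so d = √(L/(4πS)) = √(4.89×10²⁴/(4π·59640)).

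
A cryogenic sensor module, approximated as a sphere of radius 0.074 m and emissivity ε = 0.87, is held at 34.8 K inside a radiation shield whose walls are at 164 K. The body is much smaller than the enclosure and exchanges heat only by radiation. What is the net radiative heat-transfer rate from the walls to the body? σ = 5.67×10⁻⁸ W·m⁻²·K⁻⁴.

P_net ≈ 2.45 W

For a small grey body in a large enclosure: P_net = εσA(T_body⁴ − T_wall⁴).
A = 4πr² = 0.06881 m²; T_body⁴ − T_wall⁴ = 1.467×10⁶ − 7.234×10⁸ = -7.219×10⁸ K⁴.
|P_net| = 0.87·5.67×10⁻⁸·0.06881·7.219×10⁸.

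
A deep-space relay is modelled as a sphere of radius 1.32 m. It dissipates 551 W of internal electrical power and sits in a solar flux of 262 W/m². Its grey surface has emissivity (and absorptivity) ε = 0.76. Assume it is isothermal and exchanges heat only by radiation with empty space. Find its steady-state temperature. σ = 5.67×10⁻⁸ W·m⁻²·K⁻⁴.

At steady state, absorbed solar power + internal power = radiated power.
Absorbed: α·S·A_cross = 0.76·262·5.474 = 1090 W (cross-section πr²).
Total input = 1090 + 551 = 1641 W.
Radiated: εσ·A_surf·T⁴ with A_surf = 4πr² = 21.90 m².
T⁴ = 1641/(0.76·5.67×10⁻⁸·21.90) = 1.739×10⁹ K⁴.

T ≈ 204 K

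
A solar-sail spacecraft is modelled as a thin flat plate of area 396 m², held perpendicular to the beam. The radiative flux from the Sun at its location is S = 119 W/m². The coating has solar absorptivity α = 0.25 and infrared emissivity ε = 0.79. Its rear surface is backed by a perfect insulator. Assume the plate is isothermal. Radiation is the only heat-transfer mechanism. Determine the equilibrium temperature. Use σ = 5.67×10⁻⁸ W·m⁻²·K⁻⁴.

T ≈ 161 K

At equilibrium, absorbed power = emitted power.
Absorbing cross-section = A = 396.0 m²; emitting surface = A = 396.0 m² (ratio 1).
αS·A_cross = εσ·A_surf·T⁴  ⇒  T⁴ = αS/(ε·1σ).
T⁴ = 0.250·119/(0.79·1·5.67×10⁻⁸) = 6.642×10⁸ K⁴.
T = (6.642×10⁸)^(1/4).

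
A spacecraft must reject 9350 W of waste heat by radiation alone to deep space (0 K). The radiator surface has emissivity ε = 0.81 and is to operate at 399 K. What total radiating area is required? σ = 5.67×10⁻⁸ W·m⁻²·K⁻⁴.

A ≈ 8.03 m²

P = εσA T⁴ ⇒ A = P/(εσT⁴).
T⁴ = 2.534×10¹⁰ K⁴.
A = 9350/(0.81 × 5.67×10⁻⁸ × 2.534×10¹⁰).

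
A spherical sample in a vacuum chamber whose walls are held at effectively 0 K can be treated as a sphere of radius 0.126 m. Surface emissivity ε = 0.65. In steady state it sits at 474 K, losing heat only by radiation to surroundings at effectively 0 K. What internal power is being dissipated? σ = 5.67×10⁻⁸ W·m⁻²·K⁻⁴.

Steady state: P = εσA T⁴.
A = 4πr² = 0.1995 m²; T⁴ = (474)⁴ = 5.048×10¹⁰ K⁴.
P = 0.65 × 5.67×10⁻⁸ × 0.1995 × 5.048×10¹⁰.

P ≈ 371 W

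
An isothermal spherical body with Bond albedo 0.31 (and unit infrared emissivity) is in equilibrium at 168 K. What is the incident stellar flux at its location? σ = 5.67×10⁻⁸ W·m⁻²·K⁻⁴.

(1−a)S·πr² = σ·4πr²·T⁴ ⇒ S = 4σT⁴/(1−a).
S = 4·5.67×10⁻⁸·7.966×10⁸/0.690.

S ≈ 262 W/m²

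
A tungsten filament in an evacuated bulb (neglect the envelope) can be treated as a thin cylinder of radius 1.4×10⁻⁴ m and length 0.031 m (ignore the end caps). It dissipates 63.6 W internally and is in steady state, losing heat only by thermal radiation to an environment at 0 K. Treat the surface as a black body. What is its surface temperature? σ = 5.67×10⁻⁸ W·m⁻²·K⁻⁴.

Steady state: internal power = radiated power, P = εσA T⁴.
Radiating area A = 2πrL = 2.727×10⁻⁵ m².
T⁴ = P/(εσA) = 63.6/(1.0·5.67×10⁻⁸·2.727×10⁻⁵) = 4.113×10¹³ K⁴.
T = (4.113×10¹³)^(1/4).

T ≈ 2530 K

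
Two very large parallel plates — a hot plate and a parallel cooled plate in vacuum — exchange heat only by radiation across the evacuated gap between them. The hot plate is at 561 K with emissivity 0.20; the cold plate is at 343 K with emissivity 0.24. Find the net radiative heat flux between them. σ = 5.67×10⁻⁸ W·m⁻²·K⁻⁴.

q ≈ 592 W/m²

For two infinite grey parallel plates, q = σ(T₁⁴ − T₂⁴)/(1/ε₁ + 1/ε₂ − 1).
T₁⁴ − T₂⁴ = 9.905×10¹⁰ − 1.384×10¹⁰ = 8.521×10¹⁰ K⁴.
1/ε₁ + 1/ε₂ − 1 = 5.000 + 4.167 − 1 = 8.167.
q = 5.67×10⁻⁸ × 8.521×10¹⁰ / 8.167.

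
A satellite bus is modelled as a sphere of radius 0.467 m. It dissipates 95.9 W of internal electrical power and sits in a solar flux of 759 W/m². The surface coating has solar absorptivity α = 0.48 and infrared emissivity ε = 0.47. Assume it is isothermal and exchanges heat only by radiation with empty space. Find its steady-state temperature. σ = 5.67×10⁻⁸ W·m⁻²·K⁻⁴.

At steady state, absorbed solar power + internal power = radiated power.
Absorbed: α·S·A_cross = 0.48·759·0.6851 = 249.6 W (cross-section πr²).
Total input = 249.6 + 95.9 = 345.5 W.
Radiated: εσ·A_surf·T⁴ with A_surf = 4πr² = 2.741 m².
T⁴ = 345.5/(0.47·5.67×10⁻⁸·2.741) = 4.731×10⁹ K⁴.

T ≈ 262 K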